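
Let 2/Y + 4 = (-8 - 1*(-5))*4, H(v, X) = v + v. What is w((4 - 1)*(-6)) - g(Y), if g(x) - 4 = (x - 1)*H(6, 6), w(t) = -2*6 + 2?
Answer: -½ ≈ -0.50000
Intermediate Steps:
H(v, X) = 2*v
w(t) = -10 (w(t) = -12 + 2 = -10)
Y = -⅛ (Y = 2/(-4 + (-8 - 1*(-5))*4) = 2/(-4 + (-8 + 5)*4) = 2/(-4 - 3*4) = 2/(-4 - 12) = 2/(-16) = 2*(-1/16) = -⅛ ≈ -0.12500)
g(x) = -8 + 12*x (g(x) = 4 + (x - 1)*(2*6) = 4 + (-1 + x)*12 = 4 + (-12 + 12*x) = -8 + 12*x)
w((4 - 1)*(-6)) - g(Y) = -10 - (-8 + 12*(-⅛)) = -10 - (-8 - 3/2) = -10 - 1*(-19/2) = -10 + 19/2 = -½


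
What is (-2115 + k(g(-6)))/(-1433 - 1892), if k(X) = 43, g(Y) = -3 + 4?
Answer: 296/475 ≈ 0.62316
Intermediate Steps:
g(Y) = 1
(-2115 + k(g(-6)))/(-1433 - 1892) = (-2115 + 43)/(-1433 - 1892) = -2072/(-3325) = -2072*(-1/3325) = 296/475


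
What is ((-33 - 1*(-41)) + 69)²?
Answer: 5929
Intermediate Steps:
((-33 - 1*(-41)) + 69)² = ((-33 + 41) + 69)² = (8 + 69)² = 77² = 5929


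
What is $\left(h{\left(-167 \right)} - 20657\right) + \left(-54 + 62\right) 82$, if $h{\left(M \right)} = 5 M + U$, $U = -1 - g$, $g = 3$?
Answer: $-20840$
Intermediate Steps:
$U = -4$ ($U = -1 - 3 = -4$)
$h{\left(M \right)} = -4 + 5 M$ ($h{\left(M \right)} = 5 M - 4 = -4 + 5 M$)
$\left(h{\left(-167 \right)} - 20657\right) + \left(-54 + 62\right) 82 = \left(\left(-4 + 5 \left(-167\right)\right) - 20657\right) + \left(-54 + 62\right) 82 = \left(\left(-4 - 835\right) - 20657\right) + 8 \cdot 82 = \left(-839 - 20657\right) + 656 = -21496 + 656 = -20840$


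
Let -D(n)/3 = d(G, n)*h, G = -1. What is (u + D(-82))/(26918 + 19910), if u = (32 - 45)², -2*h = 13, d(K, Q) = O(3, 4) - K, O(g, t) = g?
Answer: 247/46828 ≈ 0.0052746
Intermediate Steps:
d(K, Q) = 3 - K
h = -13/2 (h = -½*13 = -13/2 ≈ -6.5000)
u = 169 (u = (-13)² = 169)
D(n) = 78 (D(n) = -3*(3 - 1*(-1))*(-13)/2 = -3*(3 + 1)*(-13)/2 = -12*(-13)/2 = -3*(-26) = 78)
(u + D(-82))/(26918 + 19910) = (169 + 78)/(26918 + 19910) = 247/46828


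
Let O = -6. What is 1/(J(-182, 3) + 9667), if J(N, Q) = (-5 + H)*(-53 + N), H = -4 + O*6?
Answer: 1/20242 ≈ 4.9402e-5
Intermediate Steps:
H = -40 (H = -4 - 6*6 = -4 - 36 = -40)
J(N, Q) = 2385 - 45*N (J(N, Q) = (-5 - 40)*(-53 + N) = -45*(-53 + N) = 2385 - 45*N)
1/(J(-182, 3) + 9667) = 1/((2385 - 45*(-182)) + 9667) = 1/((2385 + 8190) + 9667) = 1/(10575 + 9667) = 1/20242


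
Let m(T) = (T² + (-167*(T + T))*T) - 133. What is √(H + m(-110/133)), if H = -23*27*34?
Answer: I*√379867483/133 ≈ 146.54*I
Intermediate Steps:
H = -21114 (H = -621*34 = -21114)
m(T) = -133 - 333*T² (m(T) = (T² + (-334*T)*T) - 133 = (T² - 334*T²) - 133 = -333*T² - 133 = -133 - 333*T²)
√(H + m(-110/133)) = √(-21114 + (-133 - 333*(-110/133)²)) = √(-21114 + (-133 - 333*12100/17689)) = √(-21114 + (-133 - 4029300/17689)) = √(-21114 - 6381937/17689) = √(-379867483/17689) = I*√379867483/133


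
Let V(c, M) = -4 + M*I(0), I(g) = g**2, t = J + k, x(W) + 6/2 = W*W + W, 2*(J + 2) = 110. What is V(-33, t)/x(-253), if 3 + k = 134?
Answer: -4/63753 ≈ -6.2742e-5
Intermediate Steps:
k = 131 (k = -3 + 134 = 131)
J = 53 (J = -2 + (1/2)*110 = -2 + 55 = 53)
x(W) = -3 + W + W**2 (x(W) = -3 + (W*W + W) = -3 + (W**2 + W) = -3 + (W + W**2) = -3 + W + W**2)
t = 184 (t = 53 + 131 = 184)
V(c, M) = -4 (V(c, M) = -4 + M*0**2 = -4 + M*0 = -4 + 0 = -4)
V(-33, t)/x(-253) = -4/(-3 - 253 + (-253)**2) = -4/(-3 - 253 + 64009) = -4/63753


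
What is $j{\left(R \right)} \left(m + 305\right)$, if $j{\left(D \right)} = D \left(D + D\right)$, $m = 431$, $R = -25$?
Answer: $920000$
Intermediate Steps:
$j{\left(D \right)} = 2 D^{2}$ ($j{\left(D \right)} = D 2 D = 2 D^{2}$)
$j{\left(R \right)} \left(m + 305\right) = 2 \left(-25\right)^{2} \left(431 + 305\right) = 2 \cdot 625 \cdot 736 = 1250 \cdot 736 = 920000$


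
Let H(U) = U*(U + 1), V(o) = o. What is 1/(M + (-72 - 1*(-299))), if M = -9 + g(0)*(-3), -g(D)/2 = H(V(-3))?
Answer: 1/254 ≈ 0.0039370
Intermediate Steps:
H(U) = U*(1 + U)
g(D) = -12 (g(D) = -(-6)*(1 - 3) = -(-6)*(-2) = -2*6 = -12)
M = 27 (M = -9 - 12*(-3) = -9 + 36 = 27)
1/(M + (-72 - 1*(-299))) = 1/(27 + (-72 - 1*(-299))) = 1/(27 + (-72 + 299)) = 1/(27 + 227) = 1/254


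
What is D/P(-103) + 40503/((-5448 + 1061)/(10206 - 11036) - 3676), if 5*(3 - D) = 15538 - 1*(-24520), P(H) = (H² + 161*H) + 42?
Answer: -875096025601/90364914380 ≈ -9.6840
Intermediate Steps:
P(H) = 42 + H² + 161*H
D = -40043/5 (D = 3 - (15538 - 1*(-24520))/5 = 3 - (15538 + 24520)/5 = 3 - ⅕*40058 = 3 - 40058/5 = -40043/5 ≈ -8008.6)
D/P(-103) + 40503/((-5448 + 1061)/(10206 - 11036) - 3676) = -40043/(5*(42 + (-103)² + 161*(-103))) + 40503/((-5448 + 1061)/(10206 - 11036) - 3676) = -40043/(5*(42 + 10609 - 16583)) + 40503/(-4387/(-830) - 3676) = -40043/5/(-5932) + 40503/(-4387*(-1/830) - 3676) = -40043/5*(-1/5932) + 40503/(4387/830 - 3676) = 40043/29660 + 40503/(-3046693/830) = 40043/29660 + 40503*(-830/3046693) = 40043/29660 - 33617490/3046693 = -875096025601/90364914380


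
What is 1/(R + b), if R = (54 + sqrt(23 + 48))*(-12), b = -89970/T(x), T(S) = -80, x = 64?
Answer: 10168/4628211 + 256*sqrt(71)/4628211 ≈ 0.0026630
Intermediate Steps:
b = 8997/8 (b = -89970/(-80) = -89970*(-1/80) = 8997/8 ≈ 1124.6)
R = -648 - 12*sqrt(71) (R = (54 + sqrt(71))*(-12) = -648 - 12*sqrt(71) ≈ -749.11)
1/(R + b) = 1/((-648 - 12*sqrt(71)) + 8997/8) = 1/(3813/8 - 12*sqrt(71))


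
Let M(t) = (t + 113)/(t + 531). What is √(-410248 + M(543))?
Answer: 16*I*√462119646/537 ≈ 640.51*I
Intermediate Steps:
M(t) = (113 + t)/(531 + t)
√(-410248 + M(543)) = √(-410248 + (113 + 543)/(531 + 543)) = √(-410248 + 656/1074) = √(-410248 + (1/1074)*656) = √(-410248 + 328/537) = √(-220302848/537) = 16*I*√462119646/537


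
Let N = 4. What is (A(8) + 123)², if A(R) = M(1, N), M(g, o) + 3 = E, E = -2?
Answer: 13924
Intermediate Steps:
M(g, o) = -5 (M(g, o) = -3 - 2 = -5)
A(R) = -5
(A(8) + 123)² = (-5 + 123)² = 118² = 13924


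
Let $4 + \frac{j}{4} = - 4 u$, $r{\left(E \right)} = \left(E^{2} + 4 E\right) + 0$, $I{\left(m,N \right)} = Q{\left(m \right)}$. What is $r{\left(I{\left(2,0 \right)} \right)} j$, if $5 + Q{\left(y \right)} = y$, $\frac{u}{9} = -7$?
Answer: $-2976$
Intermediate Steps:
$u = -63$ ($u = 9 \left(-7\right) = -63$)
$Q{\left(y \right)} = -5 + y$
$I{\left(m,N \right)} = -5 + m$
$r{\left(E \right)} = E^{2} + 4 E$
$j = 992$ ($j = -16 + 4 \left(\left(-4\right) \left(-63\right)\right) = -16 + 4 \cdot 252 = -16 + 1008 = 992$)
$r{\left(I{\left(2,0 \right)} \right)} j = \left(-5 + 2\right) \left(4 + \left(-5 + 2\right)\right) 992 = - 3 \left(4 - 3\right) 992 = \left(-3\right) 1 \cdot 992 = \left(-3\right) 992 = -2976$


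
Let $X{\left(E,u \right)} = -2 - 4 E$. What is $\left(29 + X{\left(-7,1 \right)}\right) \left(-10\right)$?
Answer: $-550$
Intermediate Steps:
$\left(29 + X{\left(-7,1 \right)}\right) \left(-10\right) = \left(29 - -26\right) \left(-10\right) = \left(29 + \left(-2 + 28\right)\right) \left(-10\right) = \left(29 + 26\right) \left(-10\right) = 55 \left(-10\right) = -550$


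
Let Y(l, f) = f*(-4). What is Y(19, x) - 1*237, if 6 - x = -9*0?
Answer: -261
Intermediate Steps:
x = 6 (x = 6 - (-9)*0 = 6 - 1*0 = 6 + 0 = 6)
Y(l, f) = -4*f
Y(19, x) - 1*237 = -4*6 - 1*237 = -24 - 237 = -261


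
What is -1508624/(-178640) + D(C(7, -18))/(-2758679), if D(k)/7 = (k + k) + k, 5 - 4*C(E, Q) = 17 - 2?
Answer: 6756199231/800016910 ≈ 8.4451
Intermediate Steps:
C(E, Q) = -5/2 (C(E, Q) = 5/4 - (17 - 2)/4 = 5/4 - ¼*15 = 5/4 - 15/4 = -5/2)
D(k) = 21*k (D(k) = 7*((k + k) + k) = 7*(2*k + k) = 7*(3*k) = 21*k)
-1508624/(-178640) + D(C(7, -18))/(-2758679) = -1508624/(-178640) + (21*(-5/2))/(-2758679) = -1508624*(-1/178640) - 105/2*(-1/2758679) = 94289/11165 + 15/788194 = 6756199231/800016910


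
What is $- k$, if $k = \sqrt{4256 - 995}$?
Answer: $- \sqrt{3261} \approx -57.105$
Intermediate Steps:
$k = \sqrt{3261} \approx 57.105$
$- k = - \sqrt{3261}$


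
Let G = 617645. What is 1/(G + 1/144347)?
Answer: 144347/89155202816 ≈ 1.6191e-6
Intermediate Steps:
1/(G + 1/144347) = 1/(617645 + 1/144347) = 1/(89155202816/144347) = 144347/89155202816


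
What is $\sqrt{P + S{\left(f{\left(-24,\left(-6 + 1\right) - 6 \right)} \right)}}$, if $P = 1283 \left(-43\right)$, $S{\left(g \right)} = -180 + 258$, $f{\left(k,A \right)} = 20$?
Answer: $i \sqrt{55091} \approx 234.71 i$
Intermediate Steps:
$S{\left(g \right)} = 78$
$P = -55169$
$\sqrt{P + S{\left(f{\left(-24,\left(-6 + 1\right) - 6 \right)} \right)}} = \sqrt{-55169 + 78} = \sqrt{-55091} = i \sqrt{55091}$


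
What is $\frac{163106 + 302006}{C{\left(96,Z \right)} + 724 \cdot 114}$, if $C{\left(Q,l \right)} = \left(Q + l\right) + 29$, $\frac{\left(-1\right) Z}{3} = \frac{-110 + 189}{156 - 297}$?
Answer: $\frac{10930132}{1942573} \approx 5.6266$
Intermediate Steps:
$Z = \frac{79}{47}$ ($Z = - 3 \frac{-110 + 189}{156 - 297} = - 3 \frac{79}{-141} = - 3 \cdot 79 \left(- \frac{1}{141}\right) = \left(-3\right) \left(- \frac{79}{141}\right) = \frac{79}{47} \approx 1.6809$)
$C{\left(Q,l \right)} = 29 + Q + l$
$\frac{163106 + 302006}{C{\left(96,Z \right)} + 724 \cdot 114} = \frac{163106 + 302006}{\left(29 + 96 + \frac{79}{47}\right) + 724 \cdot 114} = \frac{465112}{\frac{5954}{47} + 82536} = \frac{465112}{\frac{3885146}{47}} = 465112 \cdot \frac{47}{3885146} = \frac{10930132}{1942573}$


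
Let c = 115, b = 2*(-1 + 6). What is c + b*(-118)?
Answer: -1065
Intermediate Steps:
b = 10 (b = 2*5 = 10)
c + b*(-118) = 115 + 10*(-118) = 115 - 1180 = -1065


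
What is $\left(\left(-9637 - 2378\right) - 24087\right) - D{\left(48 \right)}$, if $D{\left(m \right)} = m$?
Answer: $-36150$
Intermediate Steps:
$\left(\left(-9637 - 2378\right) - 24087\right) - D{\left(48 \right)} = \left(\left(-9637 - 2378\right) - 24087\right) - 48 = \left(-12015 - 24087\right) - 48 = -36102 - 48 = -36150$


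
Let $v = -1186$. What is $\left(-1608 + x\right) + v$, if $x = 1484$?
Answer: $-1310$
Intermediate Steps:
$\left(-1608 + x\right) + v = \left(-1608 + 1484\right) - 1186 = -124 - 1186 = -1310$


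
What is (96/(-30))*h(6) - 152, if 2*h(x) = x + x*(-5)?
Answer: -568/5 ≈ -113.60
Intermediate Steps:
h(x) = -2*x (h(x) = (x + x*(-5))/2 = (x - 5*x)/2 = (-4*x)/2 = -2*x)
(96/(-30))*h(6) - 152 = (96/(-30))*(-2*6) - 152 = (96*(-1/30))*(-12) - 152 = -16/5*(-12) - 152 = 192/5 - 152 = -568/5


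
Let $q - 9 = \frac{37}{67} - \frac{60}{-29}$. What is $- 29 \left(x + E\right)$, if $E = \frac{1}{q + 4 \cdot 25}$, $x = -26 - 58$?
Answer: $\frac{528263333}{216880} \approx 2435.7$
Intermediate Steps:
$x = -84$ ($x = -26 - 58 = -84$)
$q = \frac{22580}{1943}$ ($q = 9 + \left(\frac{37}{67} - \frac{60}{-29}\right) = 9 + \left(37 \cdot \frac{1}{67} - - \frac{60}{29}\right) = 9 + \left(\frac{37}{67} + \frac{60}{29}\right) = 9 + \frac{5093}{1943} = \frac{22580}{1943} \approx 11.621$)
$E = \frac{1943}{216880}$ ($E = \frac{1}{\frac{22580}{1943} + 4 \cdot 25} = \frac{1}{\frac{22580}{1943} + 100} = \frac{1}{\frac{216880}{1943}} = \frac{1943}{216880} \approx 0.0089589$)
$- 29 \left(x + E\right) = - 29 \left(-84 + \frac{1943}{216880}\right) = \left(-29\right) \left(- \frac{18215977}{216880}\right) = \frac{528263333}{216880}$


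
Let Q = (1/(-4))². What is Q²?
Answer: 1/256 ≈ 0.0039063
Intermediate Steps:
Q = 1/16 (Q = (-¼)² = 1/16 ≈ 0.062500)
Q² = (1/16)² = 1/256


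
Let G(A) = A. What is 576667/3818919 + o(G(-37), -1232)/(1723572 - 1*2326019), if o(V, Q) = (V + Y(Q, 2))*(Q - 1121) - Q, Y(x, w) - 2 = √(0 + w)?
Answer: 2169178592/176976638061 + 2353*√2/602447 ≈ 0.017780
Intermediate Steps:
Y(x, w) = 2 + √w (Y(x, w) = 2 + √(0 + w) = 2 + √w)
o(V, Q) = -Q + (-1121 + Q)*(2 + V + √2) (o(V, Q) = (V + (2 + √2))*(Q - 1121) - Q = (2 + V + √2)*(-1121 + Q) - Q = (-1121 + Q)*(2 + V + √2) - Q = -Q + (-1121 + Q)*(2 + V + √2))
576667/3818919 + o(G(-37), -1232)/(1723572 - 1*2326019) = 576667/3818919 + (-2242 - 1232 - 1121*(-37) - 1121*√2 - 1232*(-37) - 1232*√2)/(1723572 - 1*2326019) = 576667*(1/3818919) + (-2242 - 1232 + 41477 - 1121*√2 + 45584 - 1232*√2)/(1723572 - 2326019) = 44359/293763 + (83587 - 2353*√2)/(-602447) = 44359/293763 + (83587 - 2353*√2)*(-1/602447) = 44359/293763 + (-83587/602447 + 2353*√2/602447) = 2169178592/176976638061 + 2353*√2/602447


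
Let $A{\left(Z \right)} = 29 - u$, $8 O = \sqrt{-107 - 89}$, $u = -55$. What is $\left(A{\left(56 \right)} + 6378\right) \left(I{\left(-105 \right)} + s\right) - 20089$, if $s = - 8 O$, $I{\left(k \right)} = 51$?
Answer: $309473 - 90468 i \approx 3.0947 \cdot 10^{5} - 90468.0 i$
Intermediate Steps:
$O = \frac{7 i}{4}$ ($O = \frac{\sqrt{-107 - 89}}{8} = \frac{\sqrt{-196}}{8} = \frac{14 i}{8} = \frac{7 i}{4} \approx 1.75 i$)
$s = - 14 i$ ($s = - 8 \frac{7 i}{4} = - 14 i \approx - 14.0 i$)
$A{\left(Z \right)} = 84$ ($A{\left(Z \right)} = 29 - -55 = 29 + 55 = 84$)
$\left(A{\left(56 \right)} + 6378\right) \left(I{\left(-105 \right)} + s\right) - 20089 = \left(84 + 6378\right) \left(51 - 14 i\right) - 20089 = 6462 \left(51 - 14 i\right) - 20089 = \left(329562 - 90468 i\right) - 20089 = 309473 - 90468 i$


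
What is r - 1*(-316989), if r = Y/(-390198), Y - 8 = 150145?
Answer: 41229441223/130066 ≈ 3.1699e+5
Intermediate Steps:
Y = 150153 (Y = 8 + 150145 = 150153)
r = -50051/130066 (r = 150153/(-390198) = 150153*(-1/390198) = -50051/130066 ≈ -0.38481)
r - 1*(-316989) = -50051/130066 - 1*(-316989) = -50051/130066 + 316989 = 41229441223/130066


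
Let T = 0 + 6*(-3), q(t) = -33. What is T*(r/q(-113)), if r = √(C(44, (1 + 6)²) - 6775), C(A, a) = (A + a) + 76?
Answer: 18*I*√734/11 ≈ 44.333*I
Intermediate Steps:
C(A, a) = 76 + A + a
T = -18 (T = 0 - 18 = -18)
r = 3*I*√734 (r = √((76 + 44 + (1 + 6)²) - 6775) = √((76 + 44 + 7²) - 6775) = √((76 + 44 + 49) - 6775) = √(169 - 6775) = √(-6606) = 3*I*√734 ≈ 81.277*I)
T*(r/q(-113)) = -18*3*I*√734/(-33) = -18*3*I*√734*(-1)/33 = -(-18)*I*√734/11 = 18*I*√734/11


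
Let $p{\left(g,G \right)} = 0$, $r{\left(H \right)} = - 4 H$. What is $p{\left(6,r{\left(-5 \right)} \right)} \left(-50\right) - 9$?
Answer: $-9$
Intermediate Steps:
$p{\left(6,r{\left(-5 \right)} \right)} \left(-50\right) - 9 = 0 \left(-50\right) - 9 = 0 - 9 = -9$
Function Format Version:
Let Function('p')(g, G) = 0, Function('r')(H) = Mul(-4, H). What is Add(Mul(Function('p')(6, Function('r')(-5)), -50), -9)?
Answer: -9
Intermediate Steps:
Add(Mul(Function('p')(6, Function('r')(-5)), -50), -9) = Add(Mul(0, -50), -9) = Add(0, -9) = -9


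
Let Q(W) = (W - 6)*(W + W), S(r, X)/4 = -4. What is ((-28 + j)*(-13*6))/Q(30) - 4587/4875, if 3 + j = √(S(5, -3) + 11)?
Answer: 57583/78000 - 13*I*√5/240 ≈ 0.73824 - 0.12112*I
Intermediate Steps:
S(r, X) = -16 (S(r, X) = 4*(-4) = -16)
Q(W) = 2*W*(-6 + W) (Q(W) = (-6 + W)*(2*W) = 2*W*(-6 + W))
j = -3 + I*√5 (j = -3 + √(-16 + 11) = -3 + √(-5) = -3 + I*√5 ≈ -3.0 + 2.2361*I)
((-28 + j)*(-13*6))/Q(30) - 4587/4875 = ((-28 + (-3 + I*√5))*(-13*6))/((2*30*(-6 + 30))) - 4587/4875 = ((-31 + I*√5)*(-78))/((2*30*24)) - 4587*1/4875 = (2418 - 78*I*√5)/1440 - 1529/1625 = (2418 - 78*I*√5)*(1/1440) - 1529/1625 = (403/240 - 13*I*√5/240) - 1529/1625 = 57583/78000 - 13*I*√5/240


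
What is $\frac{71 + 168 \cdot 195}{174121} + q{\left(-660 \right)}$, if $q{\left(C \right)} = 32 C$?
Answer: $- \frac{3677402689}{174121} \approx -21120.0$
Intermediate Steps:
$\frac{71 + 168 \cdot 195}{174121} + q{\left(-660 \right)} = \frac{71 + 168 \cdot 195}{174121} + 32 \left(-660\right) = \left(71 + 32760\right) \frac{1}{174121} - 21120 = 32831 \cdot \frac{1}{174121} - 21120 = \frac{32831}{174121} - 21120 = - \frac{3677402689}{174121}$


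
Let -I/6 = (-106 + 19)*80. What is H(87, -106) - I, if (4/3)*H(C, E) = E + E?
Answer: -41919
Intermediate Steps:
H(C, E) = 3*E/2 (H(C, E) = 3*(E + E)/4 = 3*(2*E)/4 = 3*E/2)
I = 41760 (I = -6*(-106 + 19)*80 = -(-522)*80 = -6*(-6960) = 41760)
H(87, -106) - I = (3/2)*(-106) - 1*41760 = -159 - 41760 = -41919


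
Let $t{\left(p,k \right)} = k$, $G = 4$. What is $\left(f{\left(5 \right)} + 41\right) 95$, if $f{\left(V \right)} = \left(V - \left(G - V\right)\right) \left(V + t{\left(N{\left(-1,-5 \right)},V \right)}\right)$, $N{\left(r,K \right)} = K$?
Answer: $9595$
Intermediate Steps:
$f{\left(V \right)} = 2 V \left(-4 + 2 V\right)$ ($f{\left(V \right)} = \left(V + \left(V - 4\right)\right) \left(V + V\right) = \left(V + \left(V - 4\right)\right) 2 V = \left(V + \left(-4 + V\right)\right) 2 V = \left(-4 + 2 V\right) 2 V = 2 V \left(-4 + 2 V\right)$)
$\left(f{\left(5 \right)} + 41\right) 95 = \left(4 \cdot 5 \left(-2 + 5\right) + 41\right) 95 = \left(4 \cdot 5 \cdot 3 + 41\right) 95 = \left(60 + 41\right) 95 = 101 \cdot 95 = 9595$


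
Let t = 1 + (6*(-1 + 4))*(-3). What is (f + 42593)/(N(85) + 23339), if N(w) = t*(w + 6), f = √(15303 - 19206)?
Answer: 42593/18516 + I*√3903/18516 ≈ 2.3003 + 0.0033741*I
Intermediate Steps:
f = I*√3903 (f = √(-3903) = I*√3903 ≈ 62.474*I)
t = -53 (t = 1 + (6*3)*(-3) = 1 + 18*(-3) = 1 - 54 = -53)
N(w) = -318 - 53*w (N(w) = -53*(w + 6) = -53*(6 + w) = -318 - 53*w)
(f + 42593)/(N(85) + 23339) = (I*√3903 + 42593)/((-318 - 53*85) + 23339) = (42593 + I*√3903)/((-318 - 4505) + 23339) = (42593 + I*√3903)/(-4823 + 23339) = (42593 + I*√3903)/18516 = (42593 + I*√3903)*(1/18516) = 42593/18516 + I*√3903/18516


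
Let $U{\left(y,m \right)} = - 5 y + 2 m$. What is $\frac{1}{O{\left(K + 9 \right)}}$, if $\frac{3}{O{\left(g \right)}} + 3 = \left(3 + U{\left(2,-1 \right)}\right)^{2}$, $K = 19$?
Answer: $26$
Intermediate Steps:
$O{\left(g \right)} = \frac{1}{26}$ ($O{\left(g \right)} = \frac{3}{-3 + \left(3 + \left(\left(-5\right) 2 + 2 \left(-1\right)\right)\right)^{2}} = \frac{3}{-3 + \left(3 - 12\right)^{2}} = \frac{3}{-3 + \left(-9\right)^{2}} = \frac{3}{-3 + 81} = \frac{3}{78} = 3 \cdot \frac{1}{78} = \frac{1}{26}$)
$\frac{1}{O{\left(K + 9 \right)}} = \frac{1}{\frac{1}{26}} = 26$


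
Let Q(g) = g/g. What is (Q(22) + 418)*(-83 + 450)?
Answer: 153773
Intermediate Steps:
Q(g) = 1
(Q(22) + 418)*(-83 + 450) = (1 + 418)*(-83 + 450) = 419*367 = 153773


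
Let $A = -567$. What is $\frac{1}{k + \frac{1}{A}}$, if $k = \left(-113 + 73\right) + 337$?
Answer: $\frac{567}{168398} \approx 0.003367$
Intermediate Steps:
$k = 297$ ($k = -40 + 337 = 297$)
$\frac{1}{k + \frac{1}{A}} = \frac{1}{297 + \frac{1}{-567}} = \frac{1}{297 - \frac{1}{567}} = \frac{1}{\frac{168398}{567}} = \frac{567}{168398}$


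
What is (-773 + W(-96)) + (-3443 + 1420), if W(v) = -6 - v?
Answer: -2706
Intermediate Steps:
(-773 + W(-96)) + (-3443 + 1420) = (-773 + (-6 - 1*(-96))) + (-3443 + 1420) = (-773 + (-6 + 96)) - 2023 = (-773 + 90) - 2023 = -683 - 2023 = -2706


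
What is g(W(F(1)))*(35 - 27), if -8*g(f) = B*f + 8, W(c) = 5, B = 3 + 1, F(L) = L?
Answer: -28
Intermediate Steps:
B = 4
g(f) = -1 - f/2 (g(f) = -(4*f + 8)/8 = -(8 + 4*f)/8 = -1 - f/2)
g(W(F(1)))*(35 - 27) = (-1 - ½*5)*(35 - 27) = (-1 - 5/2)*8 = -7/2*8 = -28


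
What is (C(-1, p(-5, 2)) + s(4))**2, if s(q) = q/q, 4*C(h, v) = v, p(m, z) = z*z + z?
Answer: 25/4 ≈ 6.2500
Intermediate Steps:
p(m, z) = z + z**2 (p(m, z) = z**2 + z = z + z**2)
C(h, v) = v/4
s(q) = 1
(C(-1, p(-5, 2)) + s(4))**2 = ((2*(1 + 2))/4 + 1)**2 = ((2*3)/4 + 1)**2 = ((1/4)*6 + 1)**2 = (3/2 + 1)**2 = (5/2)**2 = 25/4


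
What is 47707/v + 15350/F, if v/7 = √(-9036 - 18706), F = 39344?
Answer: 7675/19672 - 4337*I*√27742/17654 ≈ 0.39015 - 40.918*I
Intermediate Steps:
v = 7*I*√27742 (v = 7*√(-9036 - 18706) = 7*√(-27742) = 7*(I*√27742) = 7*I*√27742 ≈ 1165.9*I)
47707/v + 15350/F = 47707/((7*I*√27742)) + 15350/39344 = 47707*(-I*√27742/194194) + 15350*(1/39344) = -4337*I*√27742/17654 + 7675/19672 = 7675/19672 - 4337*I*√27742/17654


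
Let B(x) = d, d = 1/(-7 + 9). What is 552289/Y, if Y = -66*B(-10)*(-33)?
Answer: 552289/1089 ≈ 507.15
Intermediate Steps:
d = ½ (d = 1/2 = ½ ≈ 0.50000)
B(x) = ½
Y = 1089 (Y = -66*½*(-33) = -33*(-33) = 1089)
552289/Y = 552289/1089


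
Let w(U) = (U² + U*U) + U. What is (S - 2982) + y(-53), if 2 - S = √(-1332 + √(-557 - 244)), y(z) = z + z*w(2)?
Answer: -3563 - √(-1332 + 3*I*√89) ≈ -3563.4 - 36.499*I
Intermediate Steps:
w(U) = U + 2*U² (w(U) = (U² + U²) + U = 2*U² + U = U + 2*U²)
y(z) = 11*z (y(z) = z + z*(2*(1 + 2*2)) = z + z*(2*(1 + 4)) = z + z*(2*5) = z + z*10 = z + 10*z = 11*z)
S = 2 - √(-1332 + 3*I*√89) (S = 2 - √(-1332 + √(-557 - 244)) = 2 - √(-1332 + √(-801)) = 2 - √(-1332 + 3*I*√89) ≈ 1.6123 - 36.499*I)
(S - 2982) + y(-53) = ((2 - √(-1332 + 3*I*√89)) - 2982) + 11*(-53) = (-2980 - √(-1332 + 3*I*√89)) - 583 = -3563 - √(-1332 + 3*I*√89)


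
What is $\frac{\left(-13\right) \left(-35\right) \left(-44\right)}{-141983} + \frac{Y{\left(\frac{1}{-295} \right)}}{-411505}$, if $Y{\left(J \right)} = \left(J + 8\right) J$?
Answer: $\frac{716941011890397}{5084584821965375} \approx 0.141$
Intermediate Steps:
$Y{\left(J \right)} = J \left(8 + J\right)$ ($Y{\left(J \right)} = \left(8 + J\right) J = J \left(8 + J\right)$)
$\frac{\left(-13\right) \left(-35\right) \left(-44\right)}{-141983} + \frac{Y{\left(\frac{1}{-295} \right)}}{-411505} = \frac{\left(-13\right) \left(-35\right) \left(-44\right)}{-141983} + \frac{\frac{1}{-295} \left(8 + \frac{1}{-295}\right)}{-411505} = 455 \left(-44\right) \left(- \frac{1}{141983}\right) + - \frac{8 - \frac{1}{295}}{295} \left(- \frac{1}{411505}\right) = \left(-20020\right) \left(- \frac{1}{141983}\right) + \left(- \frac{1}{295}\right) \frac{2359}{295} \left(- \frac{1}{411505}\right) = \frac{20020}{141983} - - \frac{2359}{35811222625} = \frac{20020}{141983} + \frac{2359}{35811222625} = \frac{716941011890397}{5084584821965375}$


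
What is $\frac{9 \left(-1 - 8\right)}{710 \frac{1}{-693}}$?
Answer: $\frac{56133}{710} \approx 79.061$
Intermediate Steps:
$\frac{9 \left(-1 - 8\right)}{710 \frac{1}{-693}} = \frac{9 \left(-9\right)}{710 \left(- \frac{1}{693}\right)} = - \frac{81}{- \frac{710}{693}} = \left(-81\right) \left(- \frac{693}{710}\right) = \frac{56133}{710}$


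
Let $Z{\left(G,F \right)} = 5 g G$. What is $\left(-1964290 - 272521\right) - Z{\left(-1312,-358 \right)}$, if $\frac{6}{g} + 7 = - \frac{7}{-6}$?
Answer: $- \frac{15704909}{7} \approx -2.2436 \cdot 10^{6}$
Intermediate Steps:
$g = - \frac{36}{35}$ ($g = \frac{6}{-7 - \frac{7}{-6}} = \frac{6}{-7 - - \frac{7}{6}} = \frac{6}{-7 + \frac{7}{6}} = \frac{6}{- \frac{35}{6}} = 6 \left(- \frac{6}{35}\right) = - \frac{36}{35} \approx -1.0286$)
$Z{\left(G,F \right)} = - \frac{36 G}{7}$ ($Z{\left(G,F \right)} = 5 \left(- \frac{36}{35}\right) G = - \frac{36 G}{7}$)
$\left(-1964290 - 272521\right) - Z{\left(-1312,-358 \right)} = \left(-1964290 - 272521\right) - \left(- \frac{36}{7}\right) \left(-1312\right) = \left(-1964290 - 272521\right) - \frac{47232}{7} = -2236811 - \frac{47232}{7} = - \frac{15704909}{7}$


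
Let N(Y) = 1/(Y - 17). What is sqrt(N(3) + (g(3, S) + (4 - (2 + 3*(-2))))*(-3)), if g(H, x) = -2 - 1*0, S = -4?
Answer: I*sqrt(3542)/14 ≈ 4.2511*I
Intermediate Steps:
g(H, x) = -2 (g(H, x) = -2 + 0 = -2)
N(Y) = 1/(-17 + Y)
sqrt(N(3) + (g(3, S) + (4 - (2 + 3*(-2))))*(-3)) = sqrt(1/(-17 + 3) + (-2 + (4 - (2 + 3*(-2))))*(-3)) = sqrt(1/(-14) + (-2 + (4 - (2 - 6)))*(-3)) = sqrt(-1/14 + (-2 + (4 - 1*(-4)))*(-3)) = sqrt(-1/14 + (-2 + (4 + 4))*(-3)) = sqrt(-1/14 + (-2 + 8)*(-3)) = sqrt(-1/14 + 6*(-3)) = sqrt(-1/14 - 18) = sqrt(-253/14) = I*sqrt(3542)/14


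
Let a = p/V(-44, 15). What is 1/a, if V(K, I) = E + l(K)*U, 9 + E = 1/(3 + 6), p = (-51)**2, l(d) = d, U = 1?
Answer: -28/1377 ≈ -0.020334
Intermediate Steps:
p = 2601
E = -80/9 (E = -9 + 1/(3 + 6) = -9 + 1/9 = -80/9 ≈ -8.8889)
V(K, I) = -80/9 + K (V(K, I) = -80/9 + K*1 = -80/9 + K)
a = -1377/28 (a = 2601/(-80/9 - 44) = 2601/(-476/9) = 2601*(-9/476) = -1377/28 ≈ -49.179)
1/a = 1/(-1377/28) = -28/1377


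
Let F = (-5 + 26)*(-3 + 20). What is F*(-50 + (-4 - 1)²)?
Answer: -8925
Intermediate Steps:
F = 357 (F = 21*17 = 357)
F*(-50 + (-4 - 1)²) = 357*(-50 + (-4 - 1)²) = 357*(-50 + (-5)²) = 357*(-50 + 25) = 357*(-25) = -8925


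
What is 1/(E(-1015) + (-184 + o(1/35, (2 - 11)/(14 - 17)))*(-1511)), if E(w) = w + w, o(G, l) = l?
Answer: 1/271461 ≈ 3.6838e-6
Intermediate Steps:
E(w) = 2*w
1/(E(-1015) + (-184 + o(1/35, (2 - 11)/(14 - 17)))*(-1511)) = 1/(2*(-1015) + (-184 + (2 - 11)/(14 - 17))*(-1511)) = 1/(-2030 + (-184 - 9/(-3))*(-1511)) = 1/(-2030 + (-184 - 9*(-⅓))*(-1511)) = 1/(-2030 + (-184 + 3)*(-1511)) = 1/(-2030 - 181*(-1511)) = 1/(-2030 + 273491) = 1/271461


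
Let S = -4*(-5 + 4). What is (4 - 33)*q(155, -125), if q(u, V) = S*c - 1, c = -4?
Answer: 493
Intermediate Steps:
S = 4 (S = -4*(-1) = 4)
q(u, V) = -17 (q(u, V) = 4*(-4) - 1 = -16 - 1 = -17)
(4 - 33)*q(155, -125) = (4 - 33)*(-17) = -29*(-17) = 493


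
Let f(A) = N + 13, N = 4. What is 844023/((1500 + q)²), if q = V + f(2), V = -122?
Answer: 281341/648675 ≈ 0.43372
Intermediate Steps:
f(A) = 17 (f(A) = 4 + 13 = 17)
q = -105 (q = -122 + 17 = -105)
844023/((1500 + q)²) = 844023/((1500 - 105)²) = 844023/(1395²) = 844023/1946025 = 844023*(1/1946025) = 281341/648675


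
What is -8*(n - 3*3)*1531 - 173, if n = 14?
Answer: -61413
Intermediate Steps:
-8*(n - 3*3)*1531 - 173 = -8*(14 - 3*3)*1531 - 173 = -8*(14 - 9)*1531 - 173 = -8*5*1531 - 173 = -40*1531 - 173 = -61240 - 173 = -61413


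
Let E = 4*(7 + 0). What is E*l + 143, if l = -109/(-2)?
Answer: 1669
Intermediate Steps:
E = 28 (E = 4*7 = 28)
l = 109/2 (l = -109*(-1/2) = 109/2 ≈ 54.500)
E*l + 143 = 28*(109/2) + 143 = 1526 + 143 = 1669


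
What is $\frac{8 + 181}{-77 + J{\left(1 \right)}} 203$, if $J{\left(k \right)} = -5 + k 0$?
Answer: $- \frac{38367}{82} \approx -467.89$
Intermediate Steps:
$J{\left(k \right)} = -5$ ($J{\left(k \right)} = -5 + 0 = -5$)
$\frac{8 + 181}{-77 + J{\left(1 \right)}} 203 = \frac{8 + 181}{-77 - 5} \cdot 203 = \frac{189}{-82} \cdot 203 = 189 \left(- \frac{1}{82}\right) 203 = \left(- \frac{189}{82}\right) 203 = - \frac{38367}{82}$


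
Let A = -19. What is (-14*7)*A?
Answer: 1862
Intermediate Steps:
(-14*7)*A = -14*7*(-19) = -98*(-19) = 1862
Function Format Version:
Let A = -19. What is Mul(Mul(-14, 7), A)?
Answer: 1862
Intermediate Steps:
Mul(Mul(-14, 7), A) = Mul(Mul(-14, 7), -19) = Mul(-98, -19) = 1862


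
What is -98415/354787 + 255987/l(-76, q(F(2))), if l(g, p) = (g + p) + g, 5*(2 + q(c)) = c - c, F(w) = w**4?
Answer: -90836015679/54637198 ≈ -1662.5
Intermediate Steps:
q(c) = -2 (q(c) = -2 + (c - c)/5 = -2 + (1/5)*0 = -2 + 0 = -2)
l(g, p) = p + 2*g
-98415/354787 + 255987/l(-76, q(F(2))) = -98415/354787 + 255987/(-2 + 2*(-76)) = -98415*1/354787 + 255987/(-2 - 152) = -98415/354787 + 255987/(-154) = -98415/354787 + 255987*(-1/154) = -98415/354787 - 255987/154 = -90836015679/54637198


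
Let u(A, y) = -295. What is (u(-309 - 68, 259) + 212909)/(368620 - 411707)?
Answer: -212614/43087 ≈ -4.9345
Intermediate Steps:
(u(-309 - 68, 259) + 212909)/(368620 - 411707) = (-295 + 212909)/(368620 - 411707) = 212614/(-43087) = 212614*(-1/43087) = -212614/43087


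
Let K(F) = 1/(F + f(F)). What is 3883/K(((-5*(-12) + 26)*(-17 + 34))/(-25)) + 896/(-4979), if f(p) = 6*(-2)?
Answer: -34065573634/124475 ≈ -2.7367e+5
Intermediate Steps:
f(p) = -12
K(F) = 1/(-12 + F) (K(F) = 1/(F - 12) = 1/(-12 + F))
3883/K(((-5*(-12) + 26)*(-17 + 34))/(-25)) + 896/(-4979) = 3883/(1/(-12 + ((-5*(-12) + 26)*(-17 + 34))/(-25))) + 896/(-4979) = 3883/(1/(-12 + ((60 + 26)*17)*(-1/25))) + 896*(-1/4979) = 3883/(1/(-12 + (86*17)*(-1/25))) - 896/4979 = 3883/(1/(-12 + 1462*(-1/25))) - 896/4979 = 3883/(1/(-12 - 1462/25)) - 896/4979 = 3883/(1/(-1762/25)) - 896/4979 = 3883/(-25/1762) - 896/4979 = 3883*(-1762/25) - 896/4979 = -6841846/25 - 896/4979 = -34065573634/124475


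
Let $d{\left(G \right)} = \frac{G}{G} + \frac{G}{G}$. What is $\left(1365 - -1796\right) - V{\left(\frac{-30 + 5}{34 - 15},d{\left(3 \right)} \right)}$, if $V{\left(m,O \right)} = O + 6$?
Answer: $3153$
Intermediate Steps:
$d{\left(G \right)} = 2$ ($d{\left(G \right)} = 1 + 1 = 2$)
$V{\left(m,O \right)} = 6 + O$
$\left(1365 - -1796\right) - V{\left(\frac{-30 + 5}{34 - 15},d{\left(3 \right)} \right)} = \left(1365 - -1796\right) - \left(6 + 2\right) = \left(1365 + 1796\right) - 8 = 3161 - 8 = 3153$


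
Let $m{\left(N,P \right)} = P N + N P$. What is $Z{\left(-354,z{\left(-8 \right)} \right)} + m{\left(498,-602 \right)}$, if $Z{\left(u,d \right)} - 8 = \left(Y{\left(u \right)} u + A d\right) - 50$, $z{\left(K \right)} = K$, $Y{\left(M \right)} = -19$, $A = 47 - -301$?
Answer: $-595692$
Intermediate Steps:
$A = 348$ ($A = 47 + 301 = 348$)
$m{\left(N,P \right)} = 2 N P$ ($m{\left(N,P \right)} = N P + N P = 2 N P$)
$Z{\left(u,d \right)} = -42 - 19 u + 348 d$ ($Z{\left(u,d \right)} = 8 - \left(50 - 348 d + 19 u\right) = -42 - 19 u + 348 d$)
$Z{\left(-354,z{\left(-8 \right)} \right)} + m{\left(498,-602 \right)} = \left(-42 - -6726 + 348 \left(-8\right)\right) + 2 \cdot 498 \left(-602\right) = \left(-42 + 6726 - 2784\right) - 599592 = 3900 - 599592 = -595692$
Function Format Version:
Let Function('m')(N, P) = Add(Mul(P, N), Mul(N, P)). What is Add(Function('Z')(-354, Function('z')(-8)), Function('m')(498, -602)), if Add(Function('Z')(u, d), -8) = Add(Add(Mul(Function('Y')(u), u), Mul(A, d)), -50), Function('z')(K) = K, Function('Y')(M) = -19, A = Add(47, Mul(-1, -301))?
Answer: -595692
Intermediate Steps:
A = 348 (A = Add(47, 301) = 348)
Function('m')(N, P) = Mul(2, N, P) (Function('m')(N, P) = Add(Mul(N, P), Mul(N, P)) = Mul(2, N, P))
Function('Z')(u, d) = Add(-42, Mul(-19, u), Mul(348, d)) (Function('Z')(u, d) = Add(8, Add(Add(Mul(-19, u), Mul(348, d)), -50)) = Add(8, Add(-50, Mul(-19, u), Mul(348, d))) = Add(-42, Mul(-19, u), Mul(348, d)))
Add(Function('Z')(-354, Function('z')(-8)), Function('m')(498, -602)) = Add(Add(-42, Mul(-19, -354), Mul(348, -8)), Mul(2, 498, -602)) = Add(Add(-42, 6726, -2784), -599592) = Add(3900, -599592) = -595692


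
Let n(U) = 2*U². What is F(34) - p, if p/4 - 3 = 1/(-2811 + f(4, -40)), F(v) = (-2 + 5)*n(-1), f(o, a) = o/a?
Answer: -168626/28111 ≈ -5.9986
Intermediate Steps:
F(v) = 6 (F(v) = (-2 + 5)*(2*(-1)²) = 3*(2*1) = 3*2 = 6)
p = 337292/28111 (p = 12 + 4/(-2811 + 4/(-40)) = 12 + 4/(-2811 + 4*(-1/40)) = 12 + 4/(-2811 - ⅒) = 12 + 4/(-28111/10) = 12 + 4*(-10/28111) = 12 - 40/28111 = 337292/28111 ≈ 11.999)
F(34) - p = 6 - 1*337292/28111 = 6 - 337292/28111 = -168626/28111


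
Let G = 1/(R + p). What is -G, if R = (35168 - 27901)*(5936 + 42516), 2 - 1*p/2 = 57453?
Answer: -1/351985782 ≈ -2.8410e-9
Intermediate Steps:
p = -114902 (p = 4 - 2*57453 = 4 - 114906 = -114902)
R = 352100684 (R = 7267*48452 = 352100684)
G = 1/351985782 (G = 1/(352100684 - 114902) = 1/351985782 ≈ 2.8410e-9)
-G = -1*1/351985782 = -1/351985782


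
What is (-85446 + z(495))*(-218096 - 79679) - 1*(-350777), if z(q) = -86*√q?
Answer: 25444033427 + 76825950*√55 ≈ 2.6014e+10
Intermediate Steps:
(-85446 + z(495))*(-218096 - 79679) - 1*(-350777) = (-85446 - 258*√55)*(-218096 - 79679) - 1*(-350777) = (-85446 - 258*√55)*(-297775) + 350777 = (25443682650 + 76825950*√55) + 350777 = 25444033427 + 76825950*√55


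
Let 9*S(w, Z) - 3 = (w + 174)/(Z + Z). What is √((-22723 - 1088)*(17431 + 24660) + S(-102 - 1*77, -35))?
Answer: I*√1767931604362/42 ≈ 31658.0*I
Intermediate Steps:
S(w, Z) = ⅓ + (174 + w)/(18*Z) (S(w, Z) = ⅓ + ((w + 174)/(Z + Z))/9 = ⅓ + ((174 + w)/((2*Z)))/9 = ⅓ + ((174 + w)*(1/(2*Z)))/9 = ⅓ + ((174 + w)/(2*Z))/9 = ⅓ + (174 + w)/(18*Z))
√((-22723 - 1088)*(17431 + 24660) + S(-102 - 1*77, -35)) = √((-22723 - 1088)*(17431 + 24660) + (1/18)*(174 + (-102 - 1*77) + 6*(-35))/(-35)) = √(-23811*42091 + (1/18)*(-1/35)*(174 + (-102 - 77) - 210)) = √(-1002228801 + (1/18)*(-1/35)*(174 - 179 - 210)) = √(-1002228801 + (1/18)*(-1/35)*(-215)) = √(-1002228801 + 43/126) = √(-126280828883/126) = I*√1767931604362/42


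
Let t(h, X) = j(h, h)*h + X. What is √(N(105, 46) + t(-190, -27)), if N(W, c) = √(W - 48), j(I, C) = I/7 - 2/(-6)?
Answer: √(2234463 + 441*√57)/21 ≈ 71.234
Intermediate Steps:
j(I, C) = ⅓ + I/7 (j(I, C) = I*(⅐) - 2*(-⅙) = I/7 + ⅓ = ⅓ + I/7)
N(W, c) = √(-48 + W)
t(h, X) = X + h*(⅓ + h/7) (t(h, X) = (⅓ + h/7)*h + X = h*(⅓ + h/7) + X = X + h*(⅓ + h/7))
√(N(105, 46) + t(-190, -27)) = √(√(-48 + 105) + (-27 + (⅓)*(-190) + (⅐)*(-190)²)) = √(√57 + (-27 - 190/3 + (⅐)*36100)) = √(√57 + (-27 - 190/3 + 36100/7)) = √(√57 + 106403/21) = √(106403/21 + √57)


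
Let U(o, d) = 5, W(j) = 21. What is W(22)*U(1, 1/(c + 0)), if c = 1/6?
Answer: 105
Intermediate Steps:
c = ⅙ ≈ 0.16667
W(22)*U(1, 1/(c + 0)) = 21*5 = 105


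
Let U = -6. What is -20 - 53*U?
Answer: 298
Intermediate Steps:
-20 - 53*U = -20 - 53*(-6) = -20 + 318 = 298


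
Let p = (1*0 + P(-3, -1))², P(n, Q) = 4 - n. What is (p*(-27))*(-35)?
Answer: 46305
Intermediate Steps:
p = 49 (p = (1*0 + (4 - 1*(-3)))² = (0 + (4 + 3))² = (0 + 7)² = 7² = 49)
(p*(-27))*(-35) = (49*(-27))*(-35) = -1323*(-35) = 46305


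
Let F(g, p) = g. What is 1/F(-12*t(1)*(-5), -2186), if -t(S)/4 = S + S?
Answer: -1/480 ≈ -0.0020833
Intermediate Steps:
t(S) = -8*S (t(S) = -4*(S + S) = -8*S)
1/F(-12*t(1)*(-5), -2186) = 1/(-(-96)*(-5)) = 1/(-12*(-8)*(-5)) = 1/(96*(-5)) = 1/(-480) = -1/480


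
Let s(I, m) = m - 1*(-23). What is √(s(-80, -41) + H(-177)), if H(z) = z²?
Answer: 21*√71 ≈ 176.95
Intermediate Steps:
s(I, m) = 23 + m (s(I, m) = m + 23 = 23 + m)
√(s(-80, -41) + H(-177)) = √((23 - 41) + (-177)²) = √(-18 + 31329) = √31311 = 21*√71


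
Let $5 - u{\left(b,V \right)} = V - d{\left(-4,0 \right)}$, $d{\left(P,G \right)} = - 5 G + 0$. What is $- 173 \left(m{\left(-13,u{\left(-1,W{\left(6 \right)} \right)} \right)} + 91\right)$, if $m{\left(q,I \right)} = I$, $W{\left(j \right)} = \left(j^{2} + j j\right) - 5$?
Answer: $-5017$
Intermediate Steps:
$d{\left(P,G \right)} = - 5 G$
$W{\left(j \right)} = -5 + 2 j^{2}$ ($W{\left(j \right)} = \left(j^{2} + j^{2}\right) - 5 = 2 j^{2} - 5 = -5 + 2 j^{2}$)
$u{\left(b,V \right)} = 5 - V$ ($u{\left(b,V \right)} = 5 - \left(V - \left(-5\right) 0\right) = 5 - \left(V - 0\right) = 5 - \left(V + 0\right) = 5 - V$)
$- 173 \left(m{\left(-13,u{\left(-1,W{\left(6 \right)} \right)} \right)} + 91\right) = - 173 \left(\left(5 - \left(-5 + 2 \cdot 6^{2}\right)\right) + 91\right) = - 173 \left(\left(5 - \left(-5 + 2 \cdot 36\right)\right) + 91\right) = - 173 \left(\left(5 - \left(-5 + 72\right)\right) + 91\right) = - 173 \left(\left(5 - 67\right) + 91\right) = - 173 \left(-62 + 91\right) = \left(-173\right) 29 = -5017$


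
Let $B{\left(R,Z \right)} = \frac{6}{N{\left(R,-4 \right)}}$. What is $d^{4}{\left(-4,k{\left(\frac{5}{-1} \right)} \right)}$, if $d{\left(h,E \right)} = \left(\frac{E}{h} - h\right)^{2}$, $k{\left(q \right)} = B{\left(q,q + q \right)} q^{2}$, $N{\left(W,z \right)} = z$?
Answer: $\frac{17181861798319201}{16777216} \approx 1.0241 \cdot 10^{9}$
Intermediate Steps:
$B{\left(R,Z \right)} = - \frac{3}{2}$ ($B{\left(R,Z \right)} = \frac{6}{-4} = 6 \left(- \frac{1}{4}\right) = - \frac{3}{2}$)
$k{\left(q \right)} = - \frac{3 q^{2}}{2}$
$d{\left(h,E \right)} = \left(- h + \frac{E}{h}\right)^{2}$
$d^{4}{\left(-4,k{\left(\frac{5}{-1} \right)} \right)} = \left(\frac{\left(- \frac{3 \left(\frac{5}{-1}\right)^{2}}{2} - \left(-4\right)^{2}\right)^{2}}{16}\right)^{4} = \left(\frac{\left(- \frac{3 \left(5 \left(-1\right)\right)^{2}}{2} - 16\right)^{2}}{16}\right)^{4} = \left(\frac{\left(- \frac{3 \left(-5\right)^{2}}{2} - 16\right)^{2}}{16}\right)^{4} = \left(\frac{\left(\left(- \frac{3}{2}\right) 25 - 16\right)^{2}}{16}\right)^{4} = \left(\frac{\left(- \frac{75}{2} - 16\right)^{2}}{16}\right)^{4} = \left(\frac{\left(- \frac{107}{2}\right)^{2}}{16}\right)^{4} = \left(\frac{1}{16} \cdot \frac{11449}{4}\right)^{4} = \left(\frac{11449}{64}\right)^{4} = \frac{17181861798319201}{16777216}$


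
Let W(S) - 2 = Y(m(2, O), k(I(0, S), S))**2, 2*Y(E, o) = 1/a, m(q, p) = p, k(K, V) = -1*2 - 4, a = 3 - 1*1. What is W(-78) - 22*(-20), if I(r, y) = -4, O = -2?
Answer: 7073/16 ≈ 442.06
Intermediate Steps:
a = 2 (a = 3 - 1 = 2)
k(K, V) = -6 (k(K, V) = -2 - 4 = -6)
Y(E, o) = 1/4 (Y(E, o) = (1/2)/2 = (1/2)*(1/2) = 1/4)
W(S) = 33/16 (W(S) = 2 + (1/4)**2 = 2 + 1/16 = 33/16)
W(-78) - 22*(-20) = 33/16 - 22*(-20) = 33/16 - 1*(-440) = 33/16 + 440 = 7073/16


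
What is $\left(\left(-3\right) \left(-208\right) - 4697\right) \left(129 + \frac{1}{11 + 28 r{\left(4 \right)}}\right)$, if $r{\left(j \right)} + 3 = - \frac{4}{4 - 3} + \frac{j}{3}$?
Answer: $- \frac{232747512}{443} \approx -5.2539 \cdot 10^{5}$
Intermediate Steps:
$r{\left(j \right)} = -7 + \frac{j}{3}$ ($r{\left(j \right)} = -3 + \left(- \frac{4}{4 - 3} + \frac{j}{3}\right) = -3 + \left(- \frac{4}{1} + j \frac{1}{3}\right) = -3 + \left(\left(-4\right) 1 + \frac{j}{3}\right) = -3 + \left(-4 + \frac{j}{3}\right) = -7 + \frac{j}{3}$)
$\left(\left(-3\right) \left(-208\right) - 4697\right) \left(129 + \frac{1}{11 + 28 r{\left(4 \right)}}\right) = \left(\left(-3\right) \left(-208\right) - 4697\right) \left(129 + \frac{1}{11 + 28 \left(-7 + \frac{1}{3} \cdot 4\right)}\right) = \left(624 - 4697\right) \left(129 + \frac{1}{11 + 28 \left(-7 + \frac{4}{3}\right)}\right) = - 4073 \left(129 + \frac{1}{11 + 28 \left(- \frac{17}{3}\right)}\right) = - 4073 \left(129 + \frac{1}{11 - \frac{476}{3}}\right) = - 4073 \left(129 + \frac{1}{- \frac{443}{3}}\right) = - 4073 \left(129 - \frac{3}{443}\right) = \left(-4073\right) \frac{57144}{443} = - \frac{232747512}{443}$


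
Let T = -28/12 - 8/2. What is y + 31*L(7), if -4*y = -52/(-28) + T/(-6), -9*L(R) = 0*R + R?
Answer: -1391/56 ≈ -24.839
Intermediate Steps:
L(R) = -R/9 (L(R) = -(0*R + R)/9 = -(0 + R)/9 = -R/9)
T = -19/3 (T = -28*1/12 - 8*1/2 = -7/3 - 4 = -19/3 ≈ -6.3333)
y = -367/504 (y = -(-52/(-28) - 19/3/(-6))/4 = -(-52*(-1/28) - 19/3*(-1/6))/4 = -(13/7 + 19/18)/4 = -1/4*367/126 = -367/504 ≈ -0.72817)
y + 31*L(7) = -367/504 + 31*(-1/9*7) = -367/504 + 31*(-7/9) = -367/504 - 217/9 = -1391/56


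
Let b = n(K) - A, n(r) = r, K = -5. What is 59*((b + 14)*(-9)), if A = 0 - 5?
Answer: -7434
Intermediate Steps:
A = -5
b = 0 (b = -5 - 1*(-5) = -5 + 5 = 0)
59*((b + 14)*(-9)) = 59*((0 + 14)*(-9)) = 59*(14*(-9)) = 59*(-126) = -7434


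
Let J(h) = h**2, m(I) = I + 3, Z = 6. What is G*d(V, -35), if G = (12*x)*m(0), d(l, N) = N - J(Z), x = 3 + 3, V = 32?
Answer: -15336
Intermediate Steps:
x = 6
m(I) = 3 + I
d(l, N) = -36 + N (d(l, N) = N - 1*6**2 = N - 1*36 = N - 36 = -36 + N)
G = 216 (G = (12*6)*(3 + 0) = 72*3 = 216)
G*d(V, -35) = 216*(-36 - 35) = 216*(-71) = -15336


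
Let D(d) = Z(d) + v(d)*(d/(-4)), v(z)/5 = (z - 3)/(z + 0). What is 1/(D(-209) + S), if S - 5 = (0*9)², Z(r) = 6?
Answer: 1/276 ≈ 0.0036232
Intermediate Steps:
v(z) = 5*(-3 + z)/z (v(z) = 5*((z - 3)/(z + 0)) = 5*((-3 + z)/z) = 5*(-3 + z)/z)
D(d) = 6 - d*(5 - 15/d)/4 (D(d) = 6 + (5 - 15/d)*(d/(-4)) = 6 + (5 - 15/d)*(d*(-¼)) = 6 + (5 - 15/d)*(-d/4) = 6 - d*(5 - 15/d)/4)
S = 5 (S = 5 + (0*9)² = 5 + 0² = 5 + 0 = 5)
1/(D(-209) + S) = 1/((39/4 - 5/4*(-209)) + 5) = 1/((39/4 + 1045/4) + 5) = 1/(271 + 5) = 1/276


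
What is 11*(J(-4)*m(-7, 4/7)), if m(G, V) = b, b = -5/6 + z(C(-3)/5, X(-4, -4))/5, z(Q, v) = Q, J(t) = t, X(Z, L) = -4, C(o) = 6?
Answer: 1958/75 ≈ 26.107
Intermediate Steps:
b = -89/150 (b = -5/6 + (6/5)/5 = -5*1/6 + (6*(1/5))*(1/5) = -5/6 + (6/5)*(1/5) = -5/6 + 6/25 = -89/150 ≈ -0.59333)
m(G, V) = -89/150
11*(J(-4)*m(-7, 4/7)) = 11*(-4*(-89/150)) = 11*(178/75) = 1958/75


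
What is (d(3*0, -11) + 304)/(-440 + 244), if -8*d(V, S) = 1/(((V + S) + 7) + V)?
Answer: -9729/6272 ≈ -1.5512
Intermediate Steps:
d(V, S) = -1/(8*(7 + S + 2*V)) (d(V, S) = -1/(8*(((V + S) + 7) + V)) = -1/(8*(((S + V) + 7) + V)) = -1/(8*((7 + S + V) + V)) = -1/(8*(7 + S + 2*V)))
(d(3*0, -11) + 304)/(-440 + 244) = (-1/(56 + 8*(-11) + 16*(3*0)) + 304)/(-440 + 244) = (-1/(56 - 88 + 16*0) + 304)/(-196) = (-1/(56 - 88 + 0) + 304)*(-1/196) = (-1/(-32) + 304)*(-1/196) = (-1*(-1/32) + 304)*(-1/196) = (1/32 + 304)*(-1/196) = (9729/32)*(-1/196) = -9729/6272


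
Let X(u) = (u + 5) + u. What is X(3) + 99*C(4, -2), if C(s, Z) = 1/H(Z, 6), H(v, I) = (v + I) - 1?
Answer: 44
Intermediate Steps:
X(u) = 5 + 2*u (X(u) = (5 + u) + u = 5 + 2*u)
H(v, I) = -1 + I + v (H(v, I) = (I + v) - 1 = -1 + I + v)
C(s, Z) = 1/(5 + Z) (C(s, Z) = 1/(-1 + 6 + Z) = 1/(5 + Z))
X(3) + 99*C(4, -2) = (5 + 2*3) + 99/(5 - 2) = (5 + 6) + 99/3 = 11 + 99*(⅓) = 11 + 33 = 44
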